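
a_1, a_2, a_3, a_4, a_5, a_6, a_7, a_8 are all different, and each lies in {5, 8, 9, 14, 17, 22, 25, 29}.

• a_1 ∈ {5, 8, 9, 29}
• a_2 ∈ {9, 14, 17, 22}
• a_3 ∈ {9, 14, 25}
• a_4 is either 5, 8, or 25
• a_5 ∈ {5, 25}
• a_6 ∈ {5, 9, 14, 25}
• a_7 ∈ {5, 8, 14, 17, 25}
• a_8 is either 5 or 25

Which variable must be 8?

Among the 8 variables, 22 fits only a_2 (and all 8 values in {5, 8, 9, 14, 17, 22, 25, 29} must be used), so a_2 = 22.
The 7 still-open variables draw from only 7 values {5, 8, 9, 14, 17, 25, 29}, so each is used; only a_7 can be 17, hence a_7 = 17.
The 6 still-open variables together cover exactly {5, 8, 9, 14, 25, 29} — 6 values for 6 variables — and 29 appears only in a_1's list, so a_1 = 29.
The 5 still-open variables draw from only 5 values {5, 8, 9, 14, 25}, so each is used; only a_4 can be 8, hence a_4 = 8.

a_4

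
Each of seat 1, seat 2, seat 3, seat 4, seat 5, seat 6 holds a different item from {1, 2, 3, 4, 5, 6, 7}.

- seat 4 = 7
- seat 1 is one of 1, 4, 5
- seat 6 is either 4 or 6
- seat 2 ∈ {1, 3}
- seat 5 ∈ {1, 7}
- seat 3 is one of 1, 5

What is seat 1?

4

seat 4 has just one choice, so seat 4 = 7. Eliminate 7 elsewhere: seat 5.
seat 5's domain is down to {1}, so seat 5 = 1. Strike 1 from seat 1, seat 2, seat 3.
seat 2 must be 3 (only option left).
seat 3's domain is down to {5}, so seat 3 = 5. So seat 1 can't be 5.
So seat 1 = 4.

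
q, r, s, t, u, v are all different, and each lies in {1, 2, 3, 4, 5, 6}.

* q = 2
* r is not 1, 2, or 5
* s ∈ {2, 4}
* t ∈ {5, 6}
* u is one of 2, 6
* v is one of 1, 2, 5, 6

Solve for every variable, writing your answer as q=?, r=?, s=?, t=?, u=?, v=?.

q's domain is down to {2}, so q = 2. So s, u, v can't be 2.
s has just one choice, so s = 4. Remove 4 from r.
u must be 6 (only option left). Remove 6 from r, t, v.
r's domain is down to {3}, so r = 3.
t has just one choice, so t = 5. Remove 5 from v.
v has just one choice, so v = 1.

q=2, r=3, s=4, t=5, u=6, v=1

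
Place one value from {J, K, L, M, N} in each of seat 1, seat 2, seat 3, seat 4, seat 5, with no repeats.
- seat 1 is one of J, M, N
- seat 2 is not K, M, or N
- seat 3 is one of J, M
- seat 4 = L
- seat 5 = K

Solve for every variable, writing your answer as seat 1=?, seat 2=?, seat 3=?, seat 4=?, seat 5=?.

seat 4 must be L (only option left). So seat 2 can't be L.
seat 5 has just one choice, so seat 5 = K.
seat 2's domain is down to {J}, so seat 2 = J. Remove J from seat 1, seat 3.
seat 3 has just one choice, so seat 3 = M. Strike M from seat 1.
seat 1 has just one choice, so seat 1 = N.

seat 1=N, seat 2=J, seat 3=M, seat 4=L, seat 5=K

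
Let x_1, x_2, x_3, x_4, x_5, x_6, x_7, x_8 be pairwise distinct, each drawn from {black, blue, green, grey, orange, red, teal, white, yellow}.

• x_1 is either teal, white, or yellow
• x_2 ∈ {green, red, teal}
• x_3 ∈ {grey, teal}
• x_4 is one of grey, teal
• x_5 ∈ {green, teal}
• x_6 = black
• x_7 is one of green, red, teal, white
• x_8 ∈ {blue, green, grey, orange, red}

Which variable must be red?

x_2

x_6 must be black (only option left).
The 2 variables x_3 and x_4 are confined to {grey, teal}, which locks those values in; drop them from x_1, x_2, x_5, x_7, x_8.
x_5's domain is down to {green}, so x_5 = green. Eliminate green elsewhere: x_2, x_7, x_8.
So red goes to x_2.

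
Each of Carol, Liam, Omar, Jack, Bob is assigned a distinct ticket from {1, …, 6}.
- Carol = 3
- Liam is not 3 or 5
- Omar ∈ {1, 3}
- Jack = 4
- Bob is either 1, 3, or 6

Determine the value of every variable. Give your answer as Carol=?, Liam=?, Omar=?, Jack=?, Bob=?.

Carol must be 3 (only option left). Strike 3 from Omar, Bob.
That leaves Omar = 1. Strike 1 from Liam, Bob.
Jack must be 4 (only option left). So Liam can't be 4.
Bob must be 6 (only option left). Remove 6 from Liam.
Liam has just one choice, so Liam = 2.

Carol=3, Liam=2, Omar=1, Jack=4, Bob=6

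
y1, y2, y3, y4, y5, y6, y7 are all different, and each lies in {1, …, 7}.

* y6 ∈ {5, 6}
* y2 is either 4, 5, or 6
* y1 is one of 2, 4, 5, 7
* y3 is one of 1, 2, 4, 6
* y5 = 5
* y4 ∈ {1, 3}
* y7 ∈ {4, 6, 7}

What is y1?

y5's domain is down to {5}, so y5 = 5. Eliminate 5 elsewhere: y1, y2, y6.
That leaves y6 = 6. Remove 6 from y2, y3, y7.
That leaves y2 = 4. So y1, y3, y7 can't be 4.
y7 must be 7 (only option left). Remove 7 from y1.
So y1 = 2.

2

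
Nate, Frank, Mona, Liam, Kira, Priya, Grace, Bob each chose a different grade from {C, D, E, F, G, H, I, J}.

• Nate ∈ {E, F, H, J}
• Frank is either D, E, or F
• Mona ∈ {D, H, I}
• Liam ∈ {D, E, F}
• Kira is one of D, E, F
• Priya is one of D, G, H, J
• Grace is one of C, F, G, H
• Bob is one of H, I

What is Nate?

J

The 8 variables together cover exactly {C, D, E, F, G, H, I, J} — 8 values for 8 variables — and C appears only in Grace's list, so Grace = C.
Among the 7 still-open variables, G fits only Priya (and all 7 values in {D, E, F, G, H, I, J} must be used), so Priya = G.
The 6 still-open variables draw from only 6 values {D, E, F, H, I, J}, so each is used; only Nate can be J, hence Nate = J.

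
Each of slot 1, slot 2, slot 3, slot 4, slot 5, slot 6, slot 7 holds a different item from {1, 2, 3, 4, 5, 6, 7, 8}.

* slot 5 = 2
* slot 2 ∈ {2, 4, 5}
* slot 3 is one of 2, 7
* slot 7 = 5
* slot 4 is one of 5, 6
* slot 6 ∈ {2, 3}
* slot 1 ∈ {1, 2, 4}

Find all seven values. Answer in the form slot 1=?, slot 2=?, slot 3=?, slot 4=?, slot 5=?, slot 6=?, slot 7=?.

slot 5 has just one choice, so slot 5 = 2. So slot 1, slot 2, slot 3, slot 6 can't be 2.
slot 6 has just one choice, so slot 6 = 3.
That leaves slot 7 = 5. Strike 5 from slot 2, slot 4.
slot 2's domain is down to {4}, so slot 2 = 4. So slot 1 can't be 4.
That leaves slot 3 = 7.
slot 4 has just one choice, so slot 4 = 6.
slot 1 must be 1 (only option left).

slot 1=1, slot 2=4, slot 3=7, slot 4=6, slot 5=2, slot 6=3, slot 7=5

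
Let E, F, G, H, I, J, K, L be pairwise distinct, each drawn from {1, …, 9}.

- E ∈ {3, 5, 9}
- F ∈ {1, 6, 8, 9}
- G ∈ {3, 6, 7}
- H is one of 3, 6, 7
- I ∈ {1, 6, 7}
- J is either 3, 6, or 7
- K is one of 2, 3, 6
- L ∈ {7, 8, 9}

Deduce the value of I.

1

The 8 variables together cover exactly {1, 2, 3, 5, 6, 7, 8, 9} — 8 values for 8 variables — and 2 appears only in K's list, so K = 2.
The 7 still-open variables together cover exactly {1, 3, 5, 6, 7, 8, 9} — 7 values for 7 variables — and 5 appears only in E's list, so E = 5.
G, H, J share exactly the 3 values {3, 6, 7}; by pigeonhole those values go to them, so strike 3, 6, 7 from F, I, L.
So I = 1.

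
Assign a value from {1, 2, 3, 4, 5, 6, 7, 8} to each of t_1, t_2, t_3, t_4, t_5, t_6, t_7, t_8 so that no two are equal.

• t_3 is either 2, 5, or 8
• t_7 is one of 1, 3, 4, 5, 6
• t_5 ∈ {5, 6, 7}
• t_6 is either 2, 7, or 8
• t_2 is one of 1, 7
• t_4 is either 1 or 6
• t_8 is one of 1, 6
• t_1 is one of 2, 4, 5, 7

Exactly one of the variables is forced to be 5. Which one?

The 8 variables draw from only 8 values {1, 2, 3, 4, 5, 6, 7, 8}, so each is used; only t_7 can be 3, hence t_7 = 3.
The 7 still-open variables draw from only 7 values {1, 2, 4, 5, 6, 7, 8}, so each is used; only t_1 can be 4, hence t_1 = 4.
t_4 and t_8 between them cover only {1, 6} — a naked pair. Remove those values from t_2, t_5.
t_2 must be 7 (only option left). So t_5, t_6 can't be 7.

t_5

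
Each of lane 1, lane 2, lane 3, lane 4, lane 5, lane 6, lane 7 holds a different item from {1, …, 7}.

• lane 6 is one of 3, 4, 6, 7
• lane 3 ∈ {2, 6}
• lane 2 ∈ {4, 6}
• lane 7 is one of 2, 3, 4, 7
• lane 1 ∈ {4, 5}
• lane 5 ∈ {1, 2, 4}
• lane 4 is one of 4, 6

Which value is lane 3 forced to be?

2

Among the 7 variables, 1 fits only lane 5 (and all 7 values in {1, 2, 3, 4, 5, 6, 7} must be used), so lane 5 = 1.
Among the 6 still-open variables, 5 fits only lane 1 (and all 6 values in {2, 3, 4, 5, 6, 7} must be used), so lane 1 = 5.
lane 2 and lane 4 between them cover only {4, 6} — a naked pair. Remove those values from lane 3, lane 6, lane 7.
So lane 3 = 2.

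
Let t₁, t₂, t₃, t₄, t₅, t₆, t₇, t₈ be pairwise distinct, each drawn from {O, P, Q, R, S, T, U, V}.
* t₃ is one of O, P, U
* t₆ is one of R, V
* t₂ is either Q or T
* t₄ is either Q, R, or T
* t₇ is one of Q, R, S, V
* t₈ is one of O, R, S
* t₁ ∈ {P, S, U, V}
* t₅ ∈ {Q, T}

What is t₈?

t₂ and t₅ share exactly the 2 values {Q, T}; by pigeonhole those values go to them, so strike Q, T from t₄, t₇.
t₄ has just one choice, so t₄ = R. So t₆, t₇, t₈ can't be R.
t₆ has just one choice, so t₆ = V. Eliminate V elsewhere: t₁, t₇.
That leaves t₇ = S. Eliminate S elsewhere: t₁, t₈.
So t₈ = O.

O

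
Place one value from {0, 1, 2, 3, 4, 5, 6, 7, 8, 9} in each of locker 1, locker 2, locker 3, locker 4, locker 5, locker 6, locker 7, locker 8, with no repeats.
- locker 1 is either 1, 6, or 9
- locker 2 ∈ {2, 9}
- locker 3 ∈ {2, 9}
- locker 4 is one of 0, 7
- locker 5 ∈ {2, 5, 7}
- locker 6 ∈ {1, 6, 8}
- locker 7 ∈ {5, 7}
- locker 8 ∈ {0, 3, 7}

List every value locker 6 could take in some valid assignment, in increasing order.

The 2 variables locker 2 and locker 3 are confined to {2, 9}, which locks those values in; drop them from locker 1, locker 5.
The 2 variables locker 5 and locker 7 are confined to {5, 7}, which locks those values in; drop them from locker 4, locker 8.
locker 4's domain is down to {0}, so locker 4 = 0. Strike 0 from locker 8.
locker 8 has just one choice, so locker 8 = 3.
No further eliminations apply; locker 6 can still be any of 1, 6, 8.

1, 6, 8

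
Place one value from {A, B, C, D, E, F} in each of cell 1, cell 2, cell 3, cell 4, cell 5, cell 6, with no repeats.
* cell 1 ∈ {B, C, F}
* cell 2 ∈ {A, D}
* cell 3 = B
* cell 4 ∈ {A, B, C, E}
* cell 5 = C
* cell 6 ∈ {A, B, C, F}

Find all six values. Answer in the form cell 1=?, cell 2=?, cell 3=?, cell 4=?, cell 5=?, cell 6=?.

cell 1=F, cell 2=D, cell 3=B, cell 4=E, cell 5=C, cell 6=A

cell 3 must be B (only option left). Remove B from cell 1, cell 4, cell 6.
cell 5 has just one choice, so cell 5 = C. So cell 1, cell 4, cell 6 can't be C.
cell 1's domain is down to {F}, so cell 1 = F. Remove F from cell 6.
cell 6's domain is down to {A}, so cell 6 = A. Remove A from cell 2, cell 4.
cell 2 has just one choice, so cell 2 = D.
cell 4's domain is down to {E}, so cell 4 = E.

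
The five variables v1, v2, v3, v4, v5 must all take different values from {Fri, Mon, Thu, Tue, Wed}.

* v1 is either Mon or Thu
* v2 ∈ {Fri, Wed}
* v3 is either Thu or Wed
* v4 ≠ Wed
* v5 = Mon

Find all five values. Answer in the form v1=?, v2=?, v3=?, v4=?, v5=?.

v5 has just one choice, so v5 = Mon. Strike Mon from v1, v4.
v1 must be Thu (only option left). Strike Thu from v3, v4.
v3's domain is down to {Wed}, so v3 = Wed. Strike Wed from v2.
That leaves v2 = Fri. Remove Fri from v4.
v4 must be Tue (only option left).

v1=Thu, v2=Fri, v3=Wed, v4=Tue, v5=Mon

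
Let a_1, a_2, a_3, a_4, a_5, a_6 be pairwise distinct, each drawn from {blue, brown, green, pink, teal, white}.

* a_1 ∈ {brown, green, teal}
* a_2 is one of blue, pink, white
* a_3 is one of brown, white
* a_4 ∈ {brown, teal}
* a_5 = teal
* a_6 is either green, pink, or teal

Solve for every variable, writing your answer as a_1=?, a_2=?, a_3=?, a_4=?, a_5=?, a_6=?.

a_1=green, a_2=blue, a_3=white, a_4=brown, a_5=teal, a_6=pink

a_5 has just one choice, so a_5 = teal. Strike teal from a_1, a_4, a_6.
a_4 must be brown (only option left). Eliminate brown elsewhere: a_1, a_3.
a_1 must be green (only option left). Remove green from a_6.
a_3's domain is down to {white}, so a_3 = white. Remove white from a_2.
a_6 must be pink (only option left). Strike pink from a_2.
a_2's domain is down to {blue}, so a_2 = blue.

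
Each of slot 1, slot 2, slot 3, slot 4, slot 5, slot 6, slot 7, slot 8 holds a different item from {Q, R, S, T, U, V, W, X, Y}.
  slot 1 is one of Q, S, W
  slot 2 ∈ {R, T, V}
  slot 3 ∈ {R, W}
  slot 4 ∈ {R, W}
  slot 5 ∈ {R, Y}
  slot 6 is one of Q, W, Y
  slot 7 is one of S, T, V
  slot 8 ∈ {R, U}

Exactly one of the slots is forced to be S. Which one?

The 8 variables together cover exactly {Q, R, S, T, U, V, W, Y} — 8 values for 8 variables — and U appears only in slot 8's list, so slot 8 = U.
slot 3 and slot 4 share exactly the 2 values {R, W}; by pigeonhole those values go to them, so strike R, W from slot 1, slot 2, slot 5, slot 6.
slot 5 has just one choice, so slot 5 = Y. So slot 6 can't be Y.
slot 6's domain is down to {Q}, so slot 6 = Q. So slot 1 can't be Q.

slot 1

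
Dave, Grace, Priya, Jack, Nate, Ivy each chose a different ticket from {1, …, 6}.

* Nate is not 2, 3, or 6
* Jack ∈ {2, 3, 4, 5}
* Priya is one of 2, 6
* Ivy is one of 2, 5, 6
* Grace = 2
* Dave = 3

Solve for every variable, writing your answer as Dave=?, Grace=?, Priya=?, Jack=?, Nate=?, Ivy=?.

Dave=3, Grace=2, Priya=6, Jack=4, Nate=1, Ivy=5

Dave has just one choice, so Dave = 3. Strike 3 from Jack.
That leaves Grace = 2. Strike 2 from Priya, Jack, Ivy.
That leaves Priya = 6. Eliminate 6 elsewhere: Ivy.
Ivy must be 5 (only option left). So Jack, Nate can't be 5.
That leaves Jack = 4. Strike 4 from Nate.
That leaves Nate = 1.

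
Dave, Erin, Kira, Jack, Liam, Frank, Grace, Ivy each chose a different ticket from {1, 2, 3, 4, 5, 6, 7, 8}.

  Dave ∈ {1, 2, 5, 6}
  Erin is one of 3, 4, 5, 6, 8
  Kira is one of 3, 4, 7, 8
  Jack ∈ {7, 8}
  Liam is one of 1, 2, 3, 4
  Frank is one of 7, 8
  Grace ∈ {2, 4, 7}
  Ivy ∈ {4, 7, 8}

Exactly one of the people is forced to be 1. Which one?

Jack and Frank between them cover only {7, 8} — a naked pair. Remove those values from Erin, Kira, Grace, Ivy.
Ivy's domain is down to {4}, so Ivy = 4. So Erin, Kira, Liam, Grace can't be 4.
Kira's domain is down to {3}, so Kira = 3. Strike 3 from Erin, Liam.
That leaves Grace = 2. Eliminate 2 elsewhere: Dave, Liam.
So 1 goes to Liam.

Liam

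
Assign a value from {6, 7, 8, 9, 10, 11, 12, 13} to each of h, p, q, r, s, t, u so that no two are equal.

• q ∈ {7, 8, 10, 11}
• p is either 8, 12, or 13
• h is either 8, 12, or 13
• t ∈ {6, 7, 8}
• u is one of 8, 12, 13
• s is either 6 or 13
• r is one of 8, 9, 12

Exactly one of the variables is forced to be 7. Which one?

t

h, p, u between them cover only {8, 12, 13} — a naked triple. Remove those values from q, r, s, t.
r must be 9 (only option left).
That leaves s = 6. So t can't be 6.
So 7 goes to t.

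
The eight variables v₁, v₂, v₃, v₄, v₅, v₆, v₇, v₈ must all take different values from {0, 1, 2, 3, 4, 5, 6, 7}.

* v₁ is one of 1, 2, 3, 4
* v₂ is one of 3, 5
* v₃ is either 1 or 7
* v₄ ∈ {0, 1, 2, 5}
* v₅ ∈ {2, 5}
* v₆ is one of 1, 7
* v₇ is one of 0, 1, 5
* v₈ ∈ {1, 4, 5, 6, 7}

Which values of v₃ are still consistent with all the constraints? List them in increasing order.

The 8 variables together cover exactly {0, 1, 2, 3, 4, 5, 6, 7} — 8 values for 8 variables — and 6 appears only in v₈'s list, so v₈ = 6.
Among the 7 still-open variables, 4 fits only v₁ (and all 7 values in {0, 1, 2, 3, 4, 5, 7} must be used), so v₁ = 4.
The 6 still-open variables draw from only 6 values {0, 1, 2, 3, 5, 7}, so each is used; only v₂ can be 3, hence v₂ = 3.
v₃ and v₆ between them cover only {1, 7} — a naked pair. Remove those values from v₄, v₇.
No further eliminations apply; v₃ can still be any of 1, 7.

1, 7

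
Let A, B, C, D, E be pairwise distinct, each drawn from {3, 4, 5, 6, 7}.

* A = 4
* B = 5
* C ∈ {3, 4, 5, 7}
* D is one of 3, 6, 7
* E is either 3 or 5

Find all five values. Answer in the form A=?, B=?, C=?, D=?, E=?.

A must be 4 (only option left). Remove 4 from C.
B must be 5 (only option left). Remove 5 from C, E.
E has just one choice, so E = 3. Remove 3 from C, D.
C's domain is down to {7}, so C = 7. Eliminate 7 elsewhere: D.
D must be 6 (only option left).

A=4, B=5, C=7, D=6, E=3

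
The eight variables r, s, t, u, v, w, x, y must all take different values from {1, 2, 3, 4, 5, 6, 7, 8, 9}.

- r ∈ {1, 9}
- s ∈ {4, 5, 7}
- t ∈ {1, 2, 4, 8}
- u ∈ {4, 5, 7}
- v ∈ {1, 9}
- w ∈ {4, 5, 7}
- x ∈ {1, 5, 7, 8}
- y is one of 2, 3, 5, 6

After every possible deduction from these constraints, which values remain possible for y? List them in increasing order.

The 2 variables r and v are confined to {1, 9}, which locks those values in; drop them from t, x.
s, u, w between them cover only {4, 5, 7} — a naked triple. Remove those values from t, x, y.
That leaves x = 8. Strike 8 from t.
That leaves t = 2. So y can't be 2.
No further eliminations apply; y can still be any of 3, 6.

3, 6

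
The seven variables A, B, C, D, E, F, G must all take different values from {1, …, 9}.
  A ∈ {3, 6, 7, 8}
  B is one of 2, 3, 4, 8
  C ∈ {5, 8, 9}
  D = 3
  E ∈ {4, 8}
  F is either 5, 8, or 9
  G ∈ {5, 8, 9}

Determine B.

2

D's domain is down to {3}, so D = 3. Remove 3 from A, B.
The 3 variables C, F, G are confined to {5, 8, 9}, which locks those values in; drop them from A, B, E.
E must be 4 (only option left). So B can't be 4.
So B = 2.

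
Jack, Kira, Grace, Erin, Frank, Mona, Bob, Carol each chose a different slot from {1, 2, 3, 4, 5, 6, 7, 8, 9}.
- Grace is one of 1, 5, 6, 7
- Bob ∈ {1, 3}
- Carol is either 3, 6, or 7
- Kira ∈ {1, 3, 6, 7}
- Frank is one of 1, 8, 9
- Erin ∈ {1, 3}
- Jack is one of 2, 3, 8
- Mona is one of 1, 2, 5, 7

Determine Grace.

The 8 variables together cover exactly {1, 2, 3, 5, 6, 7, 8, 9} — 8 values for 8 variables — and 9 appears only in Frank's list, so Frank = 9.
Among the 7 still-open variables, 8 fits only Jack (and all 7 values in {1, 2, 3, 5, 6, 7, 8} must be used), so Jack = 8.
Among the 6 still-open variables, 2 fits only Mona (and all 6 values in {1, 2, 3, 5, 6, 7} must be used), so Mona = 2.
The 5 still-open variables draw from only 5 values {1, 3, 5, 6, 7}, so each is used; only Grace can be 5, hence Grace = 5.

5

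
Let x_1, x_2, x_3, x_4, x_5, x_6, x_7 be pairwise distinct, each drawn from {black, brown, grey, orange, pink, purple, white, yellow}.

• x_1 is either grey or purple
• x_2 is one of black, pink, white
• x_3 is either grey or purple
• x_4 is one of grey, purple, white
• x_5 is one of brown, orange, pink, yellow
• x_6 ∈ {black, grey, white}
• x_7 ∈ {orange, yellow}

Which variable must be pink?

x_2

The 2 variables x_1 and x_3 are confined to {grey, purple}, which locks those values in; drop them from x_4, x_6.
x_4 must be white (only option left). Strike white from x_2, x_6.
x_6's domain is down to {black}, so x_6 = black. Remove black from x_2.
So pink goes to x_2.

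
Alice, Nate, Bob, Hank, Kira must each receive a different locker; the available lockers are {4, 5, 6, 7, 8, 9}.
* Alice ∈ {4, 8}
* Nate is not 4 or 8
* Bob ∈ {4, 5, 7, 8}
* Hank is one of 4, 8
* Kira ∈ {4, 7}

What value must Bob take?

Alice and Hank between them cover only {4, 8} — a naked pair. Remove those values from Bob, Kira.
Kira's domain is down to {7}, so Kira = 7. Strike 7 from Nate, Bob.
So Bob = 5.

5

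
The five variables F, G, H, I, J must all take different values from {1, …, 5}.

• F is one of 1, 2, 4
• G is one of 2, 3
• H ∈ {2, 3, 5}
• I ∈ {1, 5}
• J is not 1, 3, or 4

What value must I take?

1

The 5 variables draw from only 5 values {1, 2, 3, 4, 5}, so each is used; only F can be 4, hence F = 4.
The 4 still-open variables together cover exactly {1, 2, 3, 5} — 4 values for 4 variables — and 1 appears only in I's list, so I = 1.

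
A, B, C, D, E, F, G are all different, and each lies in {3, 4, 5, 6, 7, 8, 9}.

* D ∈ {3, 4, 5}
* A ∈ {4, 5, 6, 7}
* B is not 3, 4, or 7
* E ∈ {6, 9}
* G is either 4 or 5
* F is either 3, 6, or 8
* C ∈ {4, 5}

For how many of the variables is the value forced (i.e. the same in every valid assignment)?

2

Among the 7 variables, 7 fits only A (and all 7 values in {3, 4, 5, 6, 7, 8, 9} must be used), so A = 7.
The 2 variables C and G are confined to {4, 5}, which locks those values in; drop them from B, D.
D's domain is down to {3}, so D = 3. Strike 3 from F.
Determined: A=7, D=3. The other variables each still have more than one consistent value. That makes 2.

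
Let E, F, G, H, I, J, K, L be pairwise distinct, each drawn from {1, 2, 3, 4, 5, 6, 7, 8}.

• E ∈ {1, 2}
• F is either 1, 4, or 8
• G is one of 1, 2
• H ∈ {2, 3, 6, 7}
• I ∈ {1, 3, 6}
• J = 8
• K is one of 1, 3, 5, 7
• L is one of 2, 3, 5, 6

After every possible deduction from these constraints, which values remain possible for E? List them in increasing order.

1, 2

J must be 8 (only option left). Remove 8 from F.
Among the 7 still-open variables, 4 fits only F (and all 7 values in {1, 2, 3, 4, 5, 6, 7} must be used), so F = 4.
E and G between them cover only {1, 2} — a naked pair. Remove those values from H, I, K, L.
No further eliminations apply; E can still be any of 1, 2.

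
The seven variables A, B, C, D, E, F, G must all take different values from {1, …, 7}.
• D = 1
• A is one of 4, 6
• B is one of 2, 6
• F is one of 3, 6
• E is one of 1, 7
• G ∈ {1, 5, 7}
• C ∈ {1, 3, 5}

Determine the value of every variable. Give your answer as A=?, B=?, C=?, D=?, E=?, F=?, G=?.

D's domain is down to {1}, so D = 1. Strike 1 from C, E, G.
E has just one choice, so E = 7. Remove 7 from G.
That leaves G = 5. Remove 5 from C.
C's domain is down to {3}, so C = 3. So F can't be 3.
That leaves F = 6. So A, B can't be 6.
A's domain is down to {4}, so A = 4.
B's domain is down to {2}, so B = 2.

A=4, B=2, C=3, D=1, E=7, F=6, G=5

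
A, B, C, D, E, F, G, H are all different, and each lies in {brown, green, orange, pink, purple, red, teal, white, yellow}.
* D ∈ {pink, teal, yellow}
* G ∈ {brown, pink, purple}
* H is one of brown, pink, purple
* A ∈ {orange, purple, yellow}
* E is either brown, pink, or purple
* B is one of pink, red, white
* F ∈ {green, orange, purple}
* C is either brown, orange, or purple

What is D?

E, G, H share exactly the 3 values {brown, pink, purple}; by pigeonhole those values go to them, so strike brown, pink, purple from A, B, C, D, F.
C has just one choice, so C = orange. Remove orange from A, F.
That leaves F = green.
A must be yellow (only option left). So D can't be yellow.
So D = teal.

teal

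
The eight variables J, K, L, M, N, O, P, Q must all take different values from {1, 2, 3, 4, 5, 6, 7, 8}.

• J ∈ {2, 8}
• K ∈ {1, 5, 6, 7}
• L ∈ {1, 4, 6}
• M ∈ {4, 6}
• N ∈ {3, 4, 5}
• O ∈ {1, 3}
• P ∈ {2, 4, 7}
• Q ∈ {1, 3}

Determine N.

5

Among the 8 variables, 8 fits only J (and all 8 values in {1, 2, 3, 4, 5, 6, 7, 8} must be used), so J = 8.
The 7 still-open variables together cover exactly {1, 2, 3, 4, 5, 6, 7} — 7 values for 7 variables — and 2 appears only in P's list, so P = 2.
Among the 6 still-open variables, 7 fits only K (and all 6 values in {1, 3, 4, 5, 6, 7} must be used), so K = 7.
The 5 still-open variables draw from only 5 values {1, 3, 4, 5, 6}, so each is used; only N can be 5, hence N = 5.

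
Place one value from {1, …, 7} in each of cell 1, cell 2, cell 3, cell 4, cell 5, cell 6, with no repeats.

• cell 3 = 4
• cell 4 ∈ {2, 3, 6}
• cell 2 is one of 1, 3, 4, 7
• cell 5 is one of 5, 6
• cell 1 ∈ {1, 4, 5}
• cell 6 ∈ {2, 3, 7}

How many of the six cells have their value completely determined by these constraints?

1

cell 3's domain is down to {4}, so cell 3 = 4. Eliminate 4 elsewhere: cell 1, cell 2.
Determined: cell 3=4. The other cells each still have more than one consistent value. That makes 1.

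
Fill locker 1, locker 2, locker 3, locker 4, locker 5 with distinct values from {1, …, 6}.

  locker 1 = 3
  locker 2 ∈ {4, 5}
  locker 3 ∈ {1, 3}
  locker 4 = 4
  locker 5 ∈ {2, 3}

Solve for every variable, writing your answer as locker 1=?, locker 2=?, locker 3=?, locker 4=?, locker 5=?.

locker 1=3, locker 2=5, locker 3=1, locker 4=4, locker 5=2

locker 1's domain is down to {3}, so locker 1 = 3. So locker 3, locker 5 can't be 3.
locker 3 has just one choice, so locker 3 = 1.
That leaves locker 4 = 4. Remove 4 from locker 2.
locker 5 has just one choice, so locker 5 = 2.
locker 2 has just one choice, so locker 2 = 5.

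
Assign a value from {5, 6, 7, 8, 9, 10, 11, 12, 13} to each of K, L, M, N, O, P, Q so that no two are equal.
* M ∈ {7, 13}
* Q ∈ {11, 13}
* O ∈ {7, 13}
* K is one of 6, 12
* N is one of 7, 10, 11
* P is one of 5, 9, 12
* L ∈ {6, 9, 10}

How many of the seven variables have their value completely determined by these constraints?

2

M and O between them cover only {7, 13} — a naked pair. Remove those values from N, Q.
That leaves Q = 11. Eliminate 11 elsewhere: N.
N's domain is down to {10}, so N = 10. Eliminate 10 elsewhere: L.
Determined: N=10, Q=11. The other variables each still have more than one consistent value. That makes 2.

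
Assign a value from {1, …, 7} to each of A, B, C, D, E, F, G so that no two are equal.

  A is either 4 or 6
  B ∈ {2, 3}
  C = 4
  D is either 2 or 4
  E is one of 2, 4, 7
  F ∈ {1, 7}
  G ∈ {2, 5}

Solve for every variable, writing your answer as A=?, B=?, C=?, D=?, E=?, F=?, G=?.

A=6, B=3, C=4, D=2, E=7, F=1, G=5

C must be 4 (only option left). So A, D, E can't be 4.
D's domain is down to {2}, so D = 2. Remove 2 from B, E, G.
That leaves E = 7. Eliminate 7 elsewhere: F.
F's domain is down to {1}, so F = 1.
That leaves G = 5.
That leaves A = 6.
That leaves B = 3.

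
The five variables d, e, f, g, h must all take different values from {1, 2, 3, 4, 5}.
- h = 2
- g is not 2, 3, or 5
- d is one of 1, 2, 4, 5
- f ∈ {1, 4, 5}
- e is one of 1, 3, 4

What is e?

3

h must be 2 (only option left). Remove 2 from d.
The 4 still-open variables draw from only 4 values {1, 3, 4, 5}, so each is used; only e can be 3, hence e = 3.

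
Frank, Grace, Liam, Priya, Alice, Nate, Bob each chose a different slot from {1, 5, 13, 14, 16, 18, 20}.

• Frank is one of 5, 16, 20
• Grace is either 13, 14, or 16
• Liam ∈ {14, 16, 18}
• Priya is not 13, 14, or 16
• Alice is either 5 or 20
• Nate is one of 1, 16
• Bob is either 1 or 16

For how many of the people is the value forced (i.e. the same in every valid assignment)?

Among the 7 variables, 13 fits only Grace (and all 7 values in {1, 5, 13, 14, 16, 18, 20} must be used), so Grace = 13.
The 6 still-open variables draw from only 6 values {1, 5, 14, 16, 18, 20}, so each is used; only Liam can be 14, hence Liam = 14.
The 5 still-open variables draw from only 5 values {1, 5, 16, 18, 20}, so each is used; only Priya can be 18, hence Priya = 18.
Nate and Bob between them cover only {1, 16} — a naked pair. Remove those values from Frank.
Determined: Grace=13, Liam=14, Priya=18. The other people each still have more than one consistent value. That makes 3.

3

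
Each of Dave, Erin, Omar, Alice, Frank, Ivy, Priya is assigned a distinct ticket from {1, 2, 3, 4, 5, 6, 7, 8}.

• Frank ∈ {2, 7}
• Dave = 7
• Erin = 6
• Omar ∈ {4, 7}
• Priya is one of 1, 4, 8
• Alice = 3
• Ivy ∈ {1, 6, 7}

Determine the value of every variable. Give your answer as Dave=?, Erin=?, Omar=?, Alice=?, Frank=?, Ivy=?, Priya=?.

Dave has just one choice, so Dave = 7. Strike 7 from Omar, Frank, Ivy.
Erin has just one choice, so Erin = 6. Strike 6 from Ivy.
Omar must be 4 (only option left). Eliminate 4 elsewhere: Priya.
Alice has just one choice, so Alice = 3.
Frank's domain is down to {2}, so Frank = 2.
That leaves Ivy = 1. Strike 1 from Priya.
Priya must be 8 (only option left).

Dave=7, Erin=6, Omar=4, Alice=3, Frank=2, Ivy=1, Priya=8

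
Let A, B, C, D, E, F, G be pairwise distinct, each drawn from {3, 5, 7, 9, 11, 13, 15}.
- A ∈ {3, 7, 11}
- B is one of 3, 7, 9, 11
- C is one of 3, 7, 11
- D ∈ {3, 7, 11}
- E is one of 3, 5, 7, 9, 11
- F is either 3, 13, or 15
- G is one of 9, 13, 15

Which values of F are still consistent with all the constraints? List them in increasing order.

The 7 variables draw from only 7 values {3, 5, 7, 9, 11, 13, 15}, so each is used; only E can be 5, hence E = 5.
The 3 variables A, C, D are confined to {3, 7, 11}, which locks those values in; drop them from B, F.
B must be 9 (only option left). So G can't be 9.
No further eliminations apply; F can still be any of 13, 15.

13, 15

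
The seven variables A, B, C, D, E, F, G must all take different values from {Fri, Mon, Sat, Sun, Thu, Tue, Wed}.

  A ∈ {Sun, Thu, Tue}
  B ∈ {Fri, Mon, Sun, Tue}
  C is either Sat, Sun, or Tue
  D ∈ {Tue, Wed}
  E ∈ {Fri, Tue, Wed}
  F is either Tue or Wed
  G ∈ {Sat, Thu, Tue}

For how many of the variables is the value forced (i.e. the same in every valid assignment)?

The 7 variables draw from only 7 values {Fri, Mon, Sat, Sun, Thu, Tue, Wed}, so each is used; only B can be Mon, hence B = Mon.
Among the 6 still-open variables, Fri fits only E (and all 6 values in {Fri, Sat, Sun, Thu, Tue, Wed} must be used), so E = Fri.
D and F between them cover only {Tue, Wed} — a naked pair. Remove those values from A, C, G.
Determined: B=Mon, E=Fri. The other variables each still have more than one consistent value. That makes 2.

2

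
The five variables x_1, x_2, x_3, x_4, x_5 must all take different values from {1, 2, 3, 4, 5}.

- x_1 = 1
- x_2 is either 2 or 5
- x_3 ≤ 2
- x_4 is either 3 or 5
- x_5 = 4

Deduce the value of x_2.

5

x_1 must be 1 (only option left). Remove 1 from x_3.
That leaves x_3 = 2. Eliminate 2 elsewhere: x_2.
So x_2 = 5.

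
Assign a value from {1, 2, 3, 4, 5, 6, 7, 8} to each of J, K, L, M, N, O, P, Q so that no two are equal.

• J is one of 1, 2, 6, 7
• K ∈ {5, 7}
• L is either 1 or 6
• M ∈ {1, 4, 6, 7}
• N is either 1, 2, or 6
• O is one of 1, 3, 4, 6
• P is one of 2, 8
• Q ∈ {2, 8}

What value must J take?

The 8 variables together cover exactly {1, 2, 3, 4, 5, 6, 7, 8} — 8 values for 8 variables — and 3 appears only in O's list, so O = 3.
The 7 still-open variables draw from only 7 values {1, 2, 4, 5, 6, 7, 8}, so each is used; only M can be 4, hence M = 4.
The 6 still-open variables together cover exactly {1, 2, 5, 6, 7, 8} — 6 values for 6 variables — and 5 appears only in K's list, so K = 5.
The 5 still-open variables together cover exactly {1, 2, 6, 7, 8} — 5 values for 5 variables — and 7 appears only in J's list, so J = 7.

7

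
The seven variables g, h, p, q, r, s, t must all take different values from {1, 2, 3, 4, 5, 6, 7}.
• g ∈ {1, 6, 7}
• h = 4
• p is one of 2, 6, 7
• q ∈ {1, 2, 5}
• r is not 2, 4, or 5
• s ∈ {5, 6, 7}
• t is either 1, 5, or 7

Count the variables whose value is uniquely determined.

2

h must be 4 (only option left).
The 6 still-open variables draw from only 6 values {1, 2, 3, 5, 6, 7}, so each is used; only r can be 3, hence r = 3.
Determined: h=4, r=3. The other variables each still have more than one consistent value. That makes 2.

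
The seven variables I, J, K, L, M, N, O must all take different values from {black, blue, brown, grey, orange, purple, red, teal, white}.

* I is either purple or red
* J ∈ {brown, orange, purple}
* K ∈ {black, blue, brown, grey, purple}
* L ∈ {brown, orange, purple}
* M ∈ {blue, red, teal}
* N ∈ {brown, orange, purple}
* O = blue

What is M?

O has just one choice, so O = blue. Remove blue from K, M.
J, L, N share exactly the 3 values {brown, orange, purple}; by pigeonhole those values go to them, so strike brown, orange, purple from I, K.
That leaves I = red. Eliminate red elsewhere: M.
So M = teal.

teal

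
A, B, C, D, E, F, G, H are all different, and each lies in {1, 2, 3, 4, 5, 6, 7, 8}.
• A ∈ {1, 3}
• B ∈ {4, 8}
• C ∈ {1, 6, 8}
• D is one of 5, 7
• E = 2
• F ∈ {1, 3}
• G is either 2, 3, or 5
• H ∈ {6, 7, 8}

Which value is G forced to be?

5

E must be 2 (only option left). So G can't be 2.
The 7 still-open variables together cover exactly {1, 3, 4, 5, 6, 7, 8} — 7 values for 7 variables — and 4 appears only in B's list, so B = 4.
A and F share exactly the 2 values {1, 3}; by pigeonhole those values go to them, so strike 1, 3 from C, G.
So G = 5.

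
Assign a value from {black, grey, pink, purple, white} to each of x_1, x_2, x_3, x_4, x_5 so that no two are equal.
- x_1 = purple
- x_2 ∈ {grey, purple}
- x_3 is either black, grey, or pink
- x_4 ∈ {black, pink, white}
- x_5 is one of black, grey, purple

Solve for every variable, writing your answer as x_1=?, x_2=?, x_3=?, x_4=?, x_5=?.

x_1=purple, x_2=grey, x_3=pink, x_4=white, x_5=black

x_1 has just one choice, so x_1 = purple. Remove purple from x_2, x_5.
x_2's domain is down to {grey}, so x_2 = grey. Strike grey from x_3, x_5.
x_5 has just one choice, so x_5 = black. Remove black from x_3, x_4.
That leaves x_3 = pink. Eliminate pink elsewhere: x_4.
x_4's domain is down to {white}, so x_4 = white.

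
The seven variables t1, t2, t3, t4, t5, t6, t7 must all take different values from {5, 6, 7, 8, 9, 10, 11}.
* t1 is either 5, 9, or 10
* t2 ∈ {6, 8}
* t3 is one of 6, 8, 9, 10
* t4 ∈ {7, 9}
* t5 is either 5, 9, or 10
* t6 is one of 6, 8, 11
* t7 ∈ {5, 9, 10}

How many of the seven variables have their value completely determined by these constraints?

2

Among the 7 variables, 7 fits only t4 (and all 7 values in {5, 6, 7, 8, 9, 10, 11} must be used), so t4 = 7.
Among the 6 still-open variables, 11 fits only t6 (and all 6 values in {5, 6, 8, 9, 10, 11} must be used), so t6 = 11.
t1, t5, t7 share exactly the 3 values {5, 9, 10}; by pigeonhole those values go to them, so strike 5, 9, 10 from t3.
Determined: t4=7, t6=11. The other variables each still have more than one consistent value. That makes 2.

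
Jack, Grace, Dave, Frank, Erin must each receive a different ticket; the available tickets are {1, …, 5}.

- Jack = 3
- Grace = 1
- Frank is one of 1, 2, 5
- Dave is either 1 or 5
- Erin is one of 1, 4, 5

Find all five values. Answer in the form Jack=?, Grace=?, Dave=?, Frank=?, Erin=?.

Jack=3, Grace=1, Dave=5, Frank=2, Erin=4

Jack's domain is down to {3}, so Jack = 3.
Grace must be 1 (only option left). So Dave, Frank, Erin can't be 1.
Dave's domain is down to {5}, so Dave = 5. So Frank, Erin can't be 5.
That leaves Frank = 2.
Erin must be 4 (only option left).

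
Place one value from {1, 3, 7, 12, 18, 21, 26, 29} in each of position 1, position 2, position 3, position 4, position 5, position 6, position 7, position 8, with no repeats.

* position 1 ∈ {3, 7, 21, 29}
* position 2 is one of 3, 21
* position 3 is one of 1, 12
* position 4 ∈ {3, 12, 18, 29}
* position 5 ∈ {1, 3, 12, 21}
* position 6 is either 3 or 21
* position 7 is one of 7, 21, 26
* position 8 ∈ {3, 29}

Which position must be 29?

position 8

The 8 variables draw from only 8 values {1, 3, 7, 12, 18, 21, 26, 29}, so each is used; only position 4 can be 18, hence position 4 = 18.
Among the 7 still-open variables, 26 fits only position 7 (and all 7 values in {1, 3, 7, 12, 21, 26, 29} must be used), so position 7 = 26.
The 6 still-open variables together cover exactly {1, 3, 7, 12, 21, 29} — 6 values for 6 variables — and 7 appears only in position 1's list, so position 1 = 7.
The 5 still-open variables draw from only 5 values {1, 3, 12, 21, 29}, so each is used; only position 8 can be 29, hence position 8 = 29.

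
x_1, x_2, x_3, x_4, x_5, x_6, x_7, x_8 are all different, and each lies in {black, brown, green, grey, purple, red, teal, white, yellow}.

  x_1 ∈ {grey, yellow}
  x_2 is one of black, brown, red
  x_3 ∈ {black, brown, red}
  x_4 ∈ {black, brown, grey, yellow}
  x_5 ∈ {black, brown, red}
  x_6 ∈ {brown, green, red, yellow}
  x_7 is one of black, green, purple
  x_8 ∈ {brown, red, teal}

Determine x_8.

teal

The 8 variables draw from only 8 values {black, brown, green, grey, purple, red, teal, yellow}, so each is used; only x_7 can be purple, hence x_7 = purple.
The 7 still-open variables together cover exactly {black, brown, green, grey, red, teal, yellow} — 7 values for 7 variables — and green appears only in x_6's list, so x_6 = green.
Among the 6 still-open variables, teal fits only x_8 (and all 6 values in {black, brown, grey, red, teal, yellow} must be used), so x_8 = teal.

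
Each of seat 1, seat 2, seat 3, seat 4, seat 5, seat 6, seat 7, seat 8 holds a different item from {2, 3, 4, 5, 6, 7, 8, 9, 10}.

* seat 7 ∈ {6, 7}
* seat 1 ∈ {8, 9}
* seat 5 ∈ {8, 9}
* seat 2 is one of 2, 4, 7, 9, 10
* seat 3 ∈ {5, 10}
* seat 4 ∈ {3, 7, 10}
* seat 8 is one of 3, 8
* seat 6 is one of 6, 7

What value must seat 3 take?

The 2 variables seat 1 and seat 5 are confined to {8, 9}, which locks those values in; drop them from seat 2, seat 8.
seat 8 must be 3 (only option left). Eliminate 3 elsewhere: seat 4.
The 2 variables seat 6 and seat 7 are confined to {6, 7}, which locks those values in; drop them from seat 2, seat 4.
seat 4 has just one choice, so seat 4 = 10. So seat 2, seat 3 can't be 10.
So seat 3 = 5.

5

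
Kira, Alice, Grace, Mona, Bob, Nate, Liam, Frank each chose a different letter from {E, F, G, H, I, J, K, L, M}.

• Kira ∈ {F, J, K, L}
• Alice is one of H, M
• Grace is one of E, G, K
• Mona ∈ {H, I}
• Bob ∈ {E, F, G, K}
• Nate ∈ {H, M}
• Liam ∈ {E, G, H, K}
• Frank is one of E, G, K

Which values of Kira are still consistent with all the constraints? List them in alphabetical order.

J, L

Alice and Nate between them cover only {H, M} — a naked pair. Remove those values from Mona, Liam.
Mona must be I (only option left).
The 3 variables Grace, Liam, Frank are confined to {E, G, K}, which locks those values in; drop them from Kira, Bob.
Bob's domain is down to {F}, so Bob = F. Strike F from Kira.
No further eliminations apply; Kira can still be any of J, L.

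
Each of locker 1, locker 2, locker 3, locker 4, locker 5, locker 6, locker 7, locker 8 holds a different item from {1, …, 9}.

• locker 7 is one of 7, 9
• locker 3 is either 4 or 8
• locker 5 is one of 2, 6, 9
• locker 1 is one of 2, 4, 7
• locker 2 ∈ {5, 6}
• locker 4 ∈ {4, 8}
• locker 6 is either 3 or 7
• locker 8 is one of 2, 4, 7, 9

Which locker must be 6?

locker 5

Among the 8 variables, 3 fits only locker 6 (and all 8 values in {2, 3, 4, 5, 6, 7, 8, 9} must be used), so locker 6 = 3.
The 7 still-open variables together cover exactly {2, 4, 5, 6, 7, 8, 9} — 7 values for 7 variables — and 5 appears only in locker 2's list, so locker 2 = 5.
Among the 6 still-open variables, 6 fits only locker 5 (and all 6 values in {2, 4, 6, 7, 8, 9} must be used), so locker 5 = 6.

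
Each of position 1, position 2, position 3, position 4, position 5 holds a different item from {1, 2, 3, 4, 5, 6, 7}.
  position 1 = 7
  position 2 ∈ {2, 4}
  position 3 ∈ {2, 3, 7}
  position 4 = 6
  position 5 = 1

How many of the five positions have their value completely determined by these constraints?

position 1's domain is down to {7}, so position 1 = 7. Eliminate 7 elsewhere: position 3.
position 4's domain is down to {6}, so position 4 = 6.
position 5 must be 1 (only option left).
Determined: position 1=7, position 4=6, position 5=1. The other positions each still have more than one consistent value. That makes 3.

3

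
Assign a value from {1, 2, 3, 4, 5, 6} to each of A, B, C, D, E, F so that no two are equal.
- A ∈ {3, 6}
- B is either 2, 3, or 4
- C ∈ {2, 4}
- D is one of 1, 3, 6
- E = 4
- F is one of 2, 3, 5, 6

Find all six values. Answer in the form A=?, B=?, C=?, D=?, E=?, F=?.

A=6, B=3, C=2, D=1, E=4, F=5

E has just one choice, so E = 4. So B, C can't be 4.
C's domain is down to {2}, so C = 2. Strike 2 from B, F.
That leaves B = 3. Strike 3 from A, D, F.
A must be 6 (only option left). So D, F can't be 6.
D's domain is down to {1}, so D = 1.
F must be 5 (only option left).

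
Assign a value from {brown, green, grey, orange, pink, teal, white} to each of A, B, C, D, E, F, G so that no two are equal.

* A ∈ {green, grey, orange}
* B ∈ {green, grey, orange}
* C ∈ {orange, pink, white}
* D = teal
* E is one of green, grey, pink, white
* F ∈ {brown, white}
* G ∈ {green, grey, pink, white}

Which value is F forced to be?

D must be teal (only option left).
Among the 6 still-open variables, brown fits only F (and all 6 values in {brown, green, grey, orange, pink, white} must be used), so F = brown.

brown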